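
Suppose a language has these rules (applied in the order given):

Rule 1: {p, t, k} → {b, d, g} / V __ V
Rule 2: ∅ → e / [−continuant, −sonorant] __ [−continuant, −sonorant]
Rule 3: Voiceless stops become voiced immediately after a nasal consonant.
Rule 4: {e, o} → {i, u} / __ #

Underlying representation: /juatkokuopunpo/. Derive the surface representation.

Rule 1 (intervocalic voicing): /k/ is a voiceless stop between vowels /o/ and /u/, so it voices to [g]. /p/ is a voiceless stop between vowels /o/ and /u/, so it voices to [b]. /juatkokuopunpo/ → juatkoguobunpo.
Rule 2 (stop-cluster e-epenthesis): /t/ and /k/ form a stop–stop cluster, so [e] is inserted between them. /juatkoguobunpo/ → juatekoguobunpo.
Rule 3 (post-nasal voicing): /p/ is a voiceless stop immediately after the nasal /n/, so it voices to [b]. /juatekoguobunpo/ → juatekoguobunbo.
Rule 4 (final vowel raising): /o/ is a mid vowel in word-final position, so it raises to [u]. /juatekoguobunbo/ → juatekoguobunbu.

juatekoguobunbu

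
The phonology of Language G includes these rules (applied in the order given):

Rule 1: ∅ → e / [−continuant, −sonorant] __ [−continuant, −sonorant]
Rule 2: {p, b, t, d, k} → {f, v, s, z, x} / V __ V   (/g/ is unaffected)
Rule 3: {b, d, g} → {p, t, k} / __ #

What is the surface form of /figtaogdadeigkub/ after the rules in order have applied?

Rule 1 (stop-cluster e-epenthesis): /g/ and /t/ form a stop–stop cluster, so [e] is inserted between them. /g/ and /d/ form a stop–stop cluster, so [e] is inserted between them. /g/ and /k/ form a stop–stop cluster, so [e] is inserted between them. /figtaogdadeigkub/ → figetaogedadeigekub.
Rule 2 (intervocalic spirantization): /t/ is a stop between vowels /e/ and /a/, so it spirantizes to the fricative [s]. /d/ is a stop between vowels /e/ and /a/, so it spirantizes to the fricative [z]. /d/ is a stop between vowels /a/ and /e/, so it spirantizes to the fricative [z]. /k/ is a stop between vowels /e/ and /u/, so it spirantizes to the fricative [x]. /figetaogedadeigekub/ → figesaogezazeigexub.
Rule 3 (final devoicing): /b/ is a voiced stop in word-final position, so it devoices to [p]. /figesaogezazeigexub/ → figesaogezazeigexup.

figesaogezazeigexup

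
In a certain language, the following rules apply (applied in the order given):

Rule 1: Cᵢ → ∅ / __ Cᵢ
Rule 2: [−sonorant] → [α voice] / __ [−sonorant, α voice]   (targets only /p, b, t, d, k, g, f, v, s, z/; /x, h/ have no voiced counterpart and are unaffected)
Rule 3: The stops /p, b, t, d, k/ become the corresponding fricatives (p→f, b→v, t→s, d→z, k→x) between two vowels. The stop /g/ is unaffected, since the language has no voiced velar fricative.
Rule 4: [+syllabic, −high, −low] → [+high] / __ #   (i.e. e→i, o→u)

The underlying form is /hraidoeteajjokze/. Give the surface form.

Rule 1 (degemination): /jj/ is a geminate; the first /j/ deletes. /hraidoeteajjokze/ → hraidoeteajokze.
Rule 2 (regressive voicing assimilation): /k/ precedes the voiced obstruent /z/, so it voices to [g] by assimilation. /hraidoeteajokze/ → hraidoeteajogze.
Rule 3 (intervocalic spirantization): /d/ is a stop between vowels /i/ and /o/, so it spirantizes to the fricative [z]. /t/ is a stop between vowels /e/ and /e/, so it spirantizes to the fricative [s]. /hraidoeteajogze/ → hraizoeseajogze.
Rule 4 (final vowel raising): /e/ is a mid vowel in word-final position, so it raises to [i]. /hraizoeseajogze/ → hraizoeseajogzi.

hraizoeseajogzi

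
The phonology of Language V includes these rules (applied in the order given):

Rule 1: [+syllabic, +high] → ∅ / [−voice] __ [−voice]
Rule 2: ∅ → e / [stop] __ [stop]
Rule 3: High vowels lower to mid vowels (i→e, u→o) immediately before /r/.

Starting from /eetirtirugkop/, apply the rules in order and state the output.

Rule 1 (high vowel syncope): no segment meets the environment; /eetirtirugkop/ is unchanged.
Rule 2 (stop-cluster e-epenthesis): /g/ and /k/ form a stop–stop cluster, so [e] is inserted between them. /eetirtirugkop/ → eetirtirugekop.
Rule 3 (pre-rhotic lowering): /i/ is a high vowel immediately before /r/, so it lowers to [e]. /i/ is a high vowel immediately before /r/, so it lowers to [e]. /eetirtirugekop/ → eeterterugekop.

eeterterugekop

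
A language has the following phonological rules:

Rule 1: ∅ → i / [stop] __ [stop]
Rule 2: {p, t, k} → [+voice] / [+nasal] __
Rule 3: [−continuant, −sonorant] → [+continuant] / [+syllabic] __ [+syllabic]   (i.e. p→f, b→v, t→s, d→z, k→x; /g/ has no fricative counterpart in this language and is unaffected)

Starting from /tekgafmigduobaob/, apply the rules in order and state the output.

Rule 1 (stop-cluster i-epenthesis): /k/ and /g/ form a stop–stop cluster, so [i] is inserted between them. /g/ and /d/ form a stop–stop cluster, so [i] is inserted between them. /tekgafmigduobaob/ → tekigafmigiduobaob.
Rule 2 (post-nasal voicing): no segment meets the environment; /tekigafmigiduobaob/ is unchanged.
Rule 3 (intervocalic spirantization): /k/ is a stop between vowels /e/ and /i/, so it spirantizes to the fricative [x]. /d/ is a stop between vowels /i/ and /u/, so it spirantizes to the fricative [z]. /b/ is a stop between vowels /o/ and /a/, so it spirantizes to the fricative [v]. /tekigafmigiduobaob/ → texigafmigizuovaob.

texigafmigizuovaob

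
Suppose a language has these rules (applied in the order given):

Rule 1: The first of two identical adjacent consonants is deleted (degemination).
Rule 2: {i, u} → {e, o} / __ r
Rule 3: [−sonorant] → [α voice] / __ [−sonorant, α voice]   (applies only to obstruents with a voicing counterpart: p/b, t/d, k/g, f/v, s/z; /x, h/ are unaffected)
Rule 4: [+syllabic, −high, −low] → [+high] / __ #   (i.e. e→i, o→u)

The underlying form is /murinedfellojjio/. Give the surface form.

Rule 1 (degemination): /ll/ is a geminate; the first /l/ deletes. /jj/ is a geminate; the first /j/ deletes. /murinedfellojjio/ → murinedfelojio.
Rule 2 (pre-rhotic lowering): /u/ is a high vowel immediately before /r/, so it lowers to [o]. /murinedfelojio/ → morinedfelojio.
Rule 3 (regressive voicing assimilation): /d/ precedes the voiceless obstruent /f/, so it devoices to [t] by assimilation. /morinedfelojio/ → morinetfelojio.
Rule 4 (final vowel raising): /o/ is a mid vowel in word-final position, so it raises to [u]. /morinetfelojio/ → morinetfelojiu.

morinetfelojiu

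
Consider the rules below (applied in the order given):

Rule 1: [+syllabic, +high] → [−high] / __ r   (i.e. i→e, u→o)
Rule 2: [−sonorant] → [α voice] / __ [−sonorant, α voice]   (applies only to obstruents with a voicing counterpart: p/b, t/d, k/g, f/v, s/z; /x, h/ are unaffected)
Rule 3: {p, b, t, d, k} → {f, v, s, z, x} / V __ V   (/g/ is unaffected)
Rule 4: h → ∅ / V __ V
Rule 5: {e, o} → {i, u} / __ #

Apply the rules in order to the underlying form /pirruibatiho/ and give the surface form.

Rule 1 (pre-rhotic lowering): /i/ is a high vowel immediately before /r/, so it lowers to [e]. /pirruibatiho/ → perruibatiho.
Rule 2 (regressive voicing assimilation): no segment meets the environment; /perruibatiho/ is unchanged.
Rule 3 (intervocalic spirantization): /b/ is a stop between vowels /i/ and /a/, so it spirantizes to the fricative [v]. /t/ is a stop between vowels /a/ and /i/, so it spirantizes to the fricative [s]. /perruibatiho/ → perruivasiho.
Rule 4 (intervocalic h-deletion): /h/ occurs between vowels /i/ and /o/, so it deletes. /perruivasiho/ → perruivasio.
Rule 5 (final vowel raising): /o/ is a mid vowel in word-final position, so it raises to [u]. /perruivasio/ → perruivasiu.

perruivasiu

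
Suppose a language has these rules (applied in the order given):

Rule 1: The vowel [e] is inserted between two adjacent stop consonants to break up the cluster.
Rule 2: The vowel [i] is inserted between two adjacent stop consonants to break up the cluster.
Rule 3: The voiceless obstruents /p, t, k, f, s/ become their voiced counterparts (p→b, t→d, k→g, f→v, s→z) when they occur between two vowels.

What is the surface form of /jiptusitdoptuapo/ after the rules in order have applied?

Rule 1 (stop-cluster e-epenthesis): /p/ and /t/ form a stop–stop cluster, so [e] is inserted between them. /t/ and /d/ form a stop–stop cluster, so [e] is inserted between them. /p/ and /t/ form a stop–stop cluster, so [e] is inserted between them. /jiptusitdoptuapo/ → jipetusitedopetuapo.
Rule 2 (stop-cluster i-epenthesis): no segment meets the environment; /jipetusitedopetuapo/ is unchanged.
Rule 3 (intervocalic voicing): /p/ is a voiceless obstruent between vowels /i/ and /e/, so it voices to [b]. /t/ is a voiceless obstruent between vowels /e/ and /u/, so it voices to [d]. /s/ is a voiceless obstruent between vowels /u/ and /i/, so it voices to [z]. /t/ is a voiceless obstruent between vowels /i/ and /e/, so it voices to [d]. /p/ is a voiceless obstruent between vowels /o/ and /e/, so it voices to [b]. /t/ is a voiceless obstruent between vowels /e/ and /u/, so it voices to [d]. /p/ is a voiceless obstruent between vowels /a/ and /o/, so it voices to [b]. /jipetusitedopetuapo/ → jibeduzidedobeduabo.

jibeduzidedobeduabo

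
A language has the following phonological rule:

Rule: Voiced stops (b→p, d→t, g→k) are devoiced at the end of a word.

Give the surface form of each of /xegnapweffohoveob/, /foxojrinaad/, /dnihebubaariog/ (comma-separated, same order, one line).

/xegnapweffohoveob/: /b/ is a voiced stop in word-final position, so it devoices to [p]. → [xegnapweffohoveop].
/foxojrinaad/: /d/ is a voiced stop in word-final position, so it devoices to [t]. → [foxojrinaat].
/dnihebubaariog/: /g/ is a voiced stop in word-final position, so it devoices to [k]. → [dnihebubaariok].

xegnapweffohoveop, foxojrinaat, dnihebubaariok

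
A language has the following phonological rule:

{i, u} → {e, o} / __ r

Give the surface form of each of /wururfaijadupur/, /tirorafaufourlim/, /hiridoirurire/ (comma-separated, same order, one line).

wororfaijadupor, terorafaufoorlim, heridoerorere

/wururfaijadupur/: /u/ is a high vowel immediately before /r/, so it lowers to [o]. /u/ is a high vowel immediately before /r/, so it lowers to [o]. /u/ is a high vowel immediately before /r/, so it lowers to [o]. → [wororfaijadupor].
/tirorafaufourlim/: /i/ is a high vowel immediately before /r/, so it lowers to [e]. /u/ is a high vowel immediately before /r/, so it lowers to [o]. → [terorafaufoorlim].
/hiridoirurire/: /i/ is a high vowel immediately before /r/, so it lowers to [e]. /i/ is a high vowel immediately before /r/, so it lowers to [e]. /u/ is a high vowel immediately before /r/, so it lowers to [o]. /i/ is a high vowel immediately before /r/, so it lowers to [e]. → [heridoerorere].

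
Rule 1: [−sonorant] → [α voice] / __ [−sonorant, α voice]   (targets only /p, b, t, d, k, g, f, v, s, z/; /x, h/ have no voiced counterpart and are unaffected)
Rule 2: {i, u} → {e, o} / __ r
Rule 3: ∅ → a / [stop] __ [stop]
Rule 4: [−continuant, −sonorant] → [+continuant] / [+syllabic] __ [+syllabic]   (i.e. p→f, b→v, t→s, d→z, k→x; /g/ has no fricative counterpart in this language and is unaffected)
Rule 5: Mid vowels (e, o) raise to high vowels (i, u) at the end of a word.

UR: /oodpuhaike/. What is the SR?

Rule 1 (regressive voicing assimilation): /d/ precedes the voiceless obstruent /p/, so it devoices to [t] by assimilation. /oodpuhaike/ → ootpuhaike.
Rule 2 (pre-rhotic lowering): no segment meets the environment; /ootpuhaike/ is unchanged.
Rule 3 (stop-cluster a-epenthesis): /t/ and /p/ form a stop–stop cluster, so [a] is inserted between them. /ootpuhaike/ → ootapuhaike.
Rule 4 (intervocalic spirantization): /t/ is a stop between vowels /o/ and /a/, so it spirantizes to the fricative [s]. /p/ is a stop between vowels /a/ and /u/, so it spirantizes to the fricative [f]. /k/ is a stop between vowels /i/ and /e/, so it spirantizes to the fricative [x]. /ootapuhaike/ → oosafuhaixe.
Rule 5 (final vowel raising): /e/ is a mid vowel in word-final position, so it raises to [i]. /oosafuhaixe/ → oosafuhaixi.

oosafuhaixi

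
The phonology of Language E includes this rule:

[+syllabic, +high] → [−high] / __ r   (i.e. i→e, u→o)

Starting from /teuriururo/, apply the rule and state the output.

Scanning /teuriururo/: /u/ is a high vowel immediately before /r/, so it lowers to [o]; /i/ at position 5 is not in the conditioning environment; /u/ is a high vowel immediately before /r/, so it lowers to [o]; /u/ is a high vowel immediately before /r/, so it lowers to [o].
Result: [teoriororo].

teoriororo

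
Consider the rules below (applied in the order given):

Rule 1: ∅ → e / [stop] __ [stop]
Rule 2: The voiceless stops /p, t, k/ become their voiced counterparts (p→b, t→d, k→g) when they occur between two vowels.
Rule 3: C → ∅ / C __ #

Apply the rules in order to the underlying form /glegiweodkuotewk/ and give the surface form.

glegiweodeguodew

Rule 1 (stop-cluster e-epenthesis): /d/ and /k/ form a stop–stop cluster, so [e] is inserted between them. /glegiweodkuotewk/ → glegiweodekuotewk.
Rule 2 (intervocalic voicing): /k/ is a voiceless stop between vowels /e/ and /u/, so it voices to [g]. /t/ is a voiceless stop between vowels /o/ and /e/, so it voices to [d]. /glegiweodekuotewk/ → glegiweodeguodewk.
Rule 3 (final cluster simplification): /k/ is the second consonant of a word-final cluster /wk/, so it deletes. /glegiweodeguodewk/ → glegiweodeguodew.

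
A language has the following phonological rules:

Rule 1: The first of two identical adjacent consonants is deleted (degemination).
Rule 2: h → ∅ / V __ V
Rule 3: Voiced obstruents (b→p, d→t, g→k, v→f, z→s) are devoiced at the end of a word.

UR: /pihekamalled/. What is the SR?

Rule 1 (degemination): /ll/ is a geminate; the first /l/ deletes. /pihekamalled/ → pihekamaled.
Rule 2 (intervocalic h-deletion): /h/ occurs between vowels /i/ and /e/, so it deletes. /pihekamaled/ → piekamaled.
Rule 3 (final devoicing): /d/ is a voiced obstruent in word-final position, so it devoices to [t]. /piekamaled/ → piekamalet.

piekamalet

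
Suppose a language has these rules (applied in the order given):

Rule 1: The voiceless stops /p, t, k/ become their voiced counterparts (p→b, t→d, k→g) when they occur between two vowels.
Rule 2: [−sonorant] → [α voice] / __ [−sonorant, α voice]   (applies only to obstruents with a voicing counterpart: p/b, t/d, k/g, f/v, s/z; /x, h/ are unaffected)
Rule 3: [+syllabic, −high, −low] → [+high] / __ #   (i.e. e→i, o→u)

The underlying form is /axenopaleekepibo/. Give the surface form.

Rule 1 (intervocalic voicing): /p/ is a voiceless stop between vowels /o/ and /a/, so it voices to [b]. /k/ is a voiceless stop between vowels /e/ and /e/, so it voices to [g]. /p/ is a voiceless stop between vowels /e/ and /i/, so it voices to [b]. /axenopaleekepibo/ → axenobaleegebibo.
Rule 2 (regressive voicing assimilation): no segment meets the environment; /axenobaleegebibo/ is unchanged.
Rule 3 (final vowel raising): /o/ is a mid vowel in word-final position, so it raises to [u]. /axenobaleegebibo/ → axenobaleegebibu.

axenobaleegebibu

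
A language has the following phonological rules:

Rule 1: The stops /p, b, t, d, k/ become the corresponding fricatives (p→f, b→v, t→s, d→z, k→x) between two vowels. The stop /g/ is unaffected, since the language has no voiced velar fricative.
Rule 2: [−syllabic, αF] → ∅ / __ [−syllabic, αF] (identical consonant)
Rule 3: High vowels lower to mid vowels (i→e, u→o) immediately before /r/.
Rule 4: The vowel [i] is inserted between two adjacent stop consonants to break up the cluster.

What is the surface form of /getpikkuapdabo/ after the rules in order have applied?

getipikuapidavo

Rule 1 (intervocalic spirantization): /b/ is a stop between vowels /a/ and /o/, so it spirantizes to the fricative [v]. /getpikkuapdabo/ → getpikkuapdavo.
Rule 2 (degemination): /kk/ is a geminate; the first /k/ deletes. /getpikkuapdavo/ → getpikuapdavo.
Rule 3 (pre-rhotic lowering): no segment meets the environment; /getpikuapdavo/ is unchanged.
Rule 4 (stop-cluster i-epenthesis): /t/ and /p/ form a stop–stop cluster, so [i] is inserted between them. /p/ and /d/ form a stop–stop cluster, so [i] is inserted between them. /getpikuapdavo/ → getipikuapidavo.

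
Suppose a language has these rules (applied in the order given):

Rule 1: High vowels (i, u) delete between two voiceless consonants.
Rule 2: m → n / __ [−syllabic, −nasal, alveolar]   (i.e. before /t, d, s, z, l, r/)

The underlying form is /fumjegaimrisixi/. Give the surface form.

Rule 1 (high vowel syncope): /i/ is a high vowel flanked by voiceless consonants /s/ and /x/, so it deletes. /fumjegaimrisixi/ → fumjegaimrisxi.
Rule 2 (nasal place assimilation): /m/ precedes the alveolar consonant /r/, so it assimilates in place to [n]. /fumjegaimrisxi/ → fumjegainrisxi.

fumjegainrisxi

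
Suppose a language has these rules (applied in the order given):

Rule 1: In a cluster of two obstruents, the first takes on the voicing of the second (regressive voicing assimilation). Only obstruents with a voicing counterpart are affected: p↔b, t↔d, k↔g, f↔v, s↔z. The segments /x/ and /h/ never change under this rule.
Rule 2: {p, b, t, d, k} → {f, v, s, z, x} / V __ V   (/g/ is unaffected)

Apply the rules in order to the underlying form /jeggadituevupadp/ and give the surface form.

jeggazisuevufatp

Rule 1 (regressive voicing assimilation): /d/ precedes the voiceless obstruent /p/, so it devoices to [t] by assimilation. /jeggadituevupadp/ → jeggadituevupatp.
Rule 2 (intervocalic spirantization): /d/ is a stop between vowels /a/ and /i/, so it spirantizes to the fricative [z]. /t/ is a stop between vowels /i/ and /u/, so it spirantizes to the fricative [s]. /p/ is a stop between vowels /u/ and /a/, so it spirantizes to the fricative [f]. /jeggadituevupatp/ → jeggazisuevufatp.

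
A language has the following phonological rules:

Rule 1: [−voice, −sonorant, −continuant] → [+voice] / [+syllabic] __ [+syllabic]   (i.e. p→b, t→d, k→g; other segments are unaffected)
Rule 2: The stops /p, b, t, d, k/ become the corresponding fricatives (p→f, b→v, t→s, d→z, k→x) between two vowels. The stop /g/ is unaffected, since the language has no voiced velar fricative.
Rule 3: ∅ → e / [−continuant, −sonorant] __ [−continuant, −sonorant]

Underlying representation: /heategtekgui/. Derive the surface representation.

Rule 1 (intervocalic voicing): /t/ is a voiceless stop between vowels /a/ and /e/, so it voices to [d]. /heategtekgui/ → headegtekgui.
Rule 2 (intervocalic spirantization): /d/ is a stop between vowels /a/ and /e/, so it spirantizes to the fricative [z]. /headegtekgui/ → heazegtekgui.
Rule 3 (stop-cluster e-epenthesis): /g/ and /t/ form a stop–stop cluster, so [e] is inserted between them. /k/ and /g/ form a stop–stop cluster, so [e] is inserted between them. /heazegtekgui/ → heazegetekegui.

heazegetekegui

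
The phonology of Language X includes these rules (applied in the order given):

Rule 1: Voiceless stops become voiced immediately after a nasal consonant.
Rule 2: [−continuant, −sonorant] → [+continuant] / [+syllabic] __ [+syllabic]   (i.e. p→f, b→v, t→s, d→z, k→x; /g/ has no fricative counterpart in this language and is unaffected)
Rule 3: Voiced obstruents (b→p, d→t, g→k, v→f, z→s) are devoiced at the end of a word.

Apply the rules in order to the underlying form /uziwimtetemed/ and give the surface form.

Rule 1 (post-nasal voicing): /t/ is a voiceless stop immediately after the nasal /m/, so it voices to [d]. /uziwimtetemed/ → uziwimdetemed.
Rule 2 (intervocalic spirantization): /t/ is a stop between vowels /e/ and /e/, so it spirantizes to the fricative [s]. /uziwimdetemed/ → uziwimdesemed.
Rule 3 (final devoicing): /d/ is a voiced obstruent in word-final position, so it devoices to [t]. /uziwimdesemed/ → uziwimdesemet.

uziwimdesemet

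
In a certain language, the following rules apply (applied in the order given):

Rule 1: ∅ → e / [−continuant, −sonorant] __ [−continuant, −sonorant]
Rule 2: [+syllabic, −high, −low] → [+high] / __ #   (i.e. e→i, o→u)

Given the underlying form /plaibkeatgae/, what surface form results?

Rule 1 (stop-cluster e-epenthesis): /b/ and /k/ form a stop–stop cluster, so [e] is inserted between them. /t/ and /g/ form a stop–stop cluster, so [e] is inserted between them. /plaibkeatgae/ → plaibekeategae.
Rule 2 (final vowel raising): /e/ is a mid vowel in word-final position, so it raises to [i]. /plaibekeategae/ → plaibekeategai.

plaibekeategai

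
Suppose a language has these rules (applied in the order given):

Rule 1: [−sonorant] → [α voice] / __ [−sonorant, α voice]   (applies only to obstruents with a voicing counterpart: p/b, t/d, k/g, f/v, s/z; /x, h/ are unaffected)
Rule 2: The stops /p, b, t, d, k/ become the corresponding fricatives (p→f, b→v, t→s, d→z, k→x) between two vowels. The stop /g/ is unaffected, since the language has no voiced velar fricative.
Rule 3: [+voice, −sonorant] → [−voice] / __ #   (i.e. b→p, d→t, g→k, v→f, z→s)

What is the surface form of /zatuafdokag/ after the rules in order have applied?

zasuavdoxak

Rule 1 (regressive voicing assimilation): /f/ precedes the voiced obstruent /d/, so it voices to [v] by assimilation. /zatuafdokag/ → zatuavdokag.
Rule 2 (intervocalic spirantization): /t/ is a stop between vowels /a/ and /u/, so it spirantizes to the fricative [s]. /k/ is a stop between vowels /o/ and /a/, so it spirantizes to the fricative [x]. /zatuavdokag/ → zasuavdoxag.
Rule 3 (final devoicing): /g/ is a voiced obstruent in word-final position, so it devoices to [k]. /zasuavdoxag/ → zasuavdoxak.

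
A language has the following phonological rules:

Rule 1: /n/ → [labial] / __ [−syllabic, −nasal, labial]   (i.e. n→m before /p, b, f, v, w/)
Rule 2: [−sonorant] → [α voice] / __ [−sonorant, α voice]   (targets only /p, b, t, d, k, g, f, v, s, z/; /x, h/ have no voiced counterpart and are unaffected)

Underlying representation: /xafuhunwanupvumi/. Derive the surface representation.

Rule 1 (nasal place assimilation): /n/ precedes the labial consonant /w/, so it assimilates in place to [m]. /xafuhunwanupvumi/ → xafuhumwanupvumi.
Rule 2 (regressive voicing assimilation): /p/ precedes the voiced obstruent /v/, so it voices to [b] by assimilation. /xafuhumwanupvumi/ → xafuhumwanubvumi.

xafuhumwanubvumi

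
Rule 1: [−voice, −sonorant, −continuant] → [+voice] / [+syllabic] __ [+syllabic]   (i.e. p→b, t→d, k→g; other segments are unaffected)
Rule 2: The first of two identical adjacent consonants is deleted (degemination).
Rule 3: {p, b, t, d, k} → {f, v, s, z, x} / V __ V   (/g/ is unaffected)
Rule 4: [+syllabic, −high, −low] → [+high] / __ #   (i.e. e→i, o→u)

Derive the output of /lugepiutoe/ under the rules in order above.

Rule 1 (intervocalic voicing): /p/ is a voiceless stop between vowels /e/ and /i/, so it voices to [b]. /t/ is a voiceless stop between vowels /u/ and /o/, so it voices to [d]. /lugepiutoe/ → lugebiudoe.
Rule 2 (degemination): no segment meets the environment; /lugebiudoe/ is unchanged.
Rule 3 (intervocalic spirantization): /b/ is a stop between vowels /e/ and /i/, so it spirantizes to the fricative [v]. /d/ is a stop between vowels /u/ and /o/, so it spirantizes to the fricative [z]. /lugebiudoe/ → lugeviuzoe.
Rule 4 (final vowel raising): /e/ is a mid vowel in word-final position, so it raises to [i]. /lugeviuzoe/ → lugeviuzoi.

lugeviuzoi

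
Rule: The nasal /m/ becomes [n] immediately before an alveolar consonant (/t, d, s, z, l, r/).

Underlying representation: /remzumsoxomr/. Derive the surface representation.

renzunsoxonr

/m/ precedes the alveolar consonant /z/, so it assimilates in place to [n].
/m/ precedes the alveolar consonant /s/, so it assimilates in place to [n].
/m/ precedes the alveolar consonant /r/, so it assimilates in place to [n].
Surface form: [renzunsoxonr].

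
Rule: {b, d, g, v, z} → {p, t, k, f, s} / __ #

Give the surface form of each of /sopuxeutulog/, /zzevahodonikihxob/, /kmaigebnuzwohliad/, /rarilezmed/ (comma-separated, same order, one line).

sopuxeutulok, zzevahodonikihxop, kmaigebnuzwohliat, rarilezmet

/sopuxeutulog/: /g/ is a voiced obstruent in word-final position, so it devoices to [k]. → [sopuxeutulok].
/zzevahodonikihxob/: /b/ is a voiced obstruent in word-final position, so it devoices to [p]. → [zzevahodonikihxop].
/kmaigebnuzwohliad/: /d/ is a voiced obstruent in word-final position, so it devoices to [t]. → [kmaigebnuzwohliat].
/rarilezmed/: /d/ is a voiced obstruent in word-final position, so it devoices to [t]. → [rarilezmet].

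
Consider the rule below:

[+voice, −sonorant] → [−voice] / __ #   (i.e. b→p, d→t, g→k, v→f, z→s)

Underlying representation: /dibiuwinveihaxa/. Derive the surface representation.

dibiuwinveihaxa

No segment of /dibiuwinveihaxa/ meets the structural description of the rule, so the form surfaces unchanged.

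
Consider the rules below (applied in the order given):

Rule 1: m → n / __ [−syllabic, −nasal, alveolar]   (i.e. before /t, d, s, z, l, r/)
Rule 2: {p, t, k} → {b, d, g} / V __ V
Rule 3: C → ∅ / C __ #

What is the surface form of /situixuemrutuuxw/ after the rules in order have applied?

siduixuenruduux

Rule 1 (nasal place assimilation): /m/ precedes the alveolar consonant /r/, so it assimilates in place to [n]. /situixuemrutuuxw/ → situixuenrutuuxw.
Rule 2 (intervocalic voicing): /t/ is a voiceless stop between vowels /i/ and /u/, so it voices to [d]. /t/ is a voiceless stop between vowels /u/ and /u/, so it voices to [d]. /situixuenrutuuxw/ → siduixuenruduuxw.
Rule 3 (final cluster simplification): /w/ is the second consonant of a word-final cluster /xw/, so it deletes. /siduixuenruduuxw/ → siduixuenruduux.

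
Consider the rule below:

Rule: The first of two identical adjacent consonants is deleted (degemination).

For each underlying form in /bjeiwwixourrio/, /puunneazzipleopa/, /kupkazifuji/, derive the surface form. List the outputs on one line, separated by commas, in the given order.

/bjeiwwixourrio/: /ww/ is a geminate; the first /w/ deletes. /rr/ is a geminate; the first /r/ deletes. → [bjeiwixourio].
/puunneazzipleopa/: /nn/ is a geminate; the first /n/ deletes. /zz/ is a geminate; the first /z/ deletes. → [puuneazipleopa].
/kupkazifuji/: the rule's environment is not met; surfaces unchanged as [kupkazifuji].

bjeiwixourio, puuneazipleopa, kupkazifuji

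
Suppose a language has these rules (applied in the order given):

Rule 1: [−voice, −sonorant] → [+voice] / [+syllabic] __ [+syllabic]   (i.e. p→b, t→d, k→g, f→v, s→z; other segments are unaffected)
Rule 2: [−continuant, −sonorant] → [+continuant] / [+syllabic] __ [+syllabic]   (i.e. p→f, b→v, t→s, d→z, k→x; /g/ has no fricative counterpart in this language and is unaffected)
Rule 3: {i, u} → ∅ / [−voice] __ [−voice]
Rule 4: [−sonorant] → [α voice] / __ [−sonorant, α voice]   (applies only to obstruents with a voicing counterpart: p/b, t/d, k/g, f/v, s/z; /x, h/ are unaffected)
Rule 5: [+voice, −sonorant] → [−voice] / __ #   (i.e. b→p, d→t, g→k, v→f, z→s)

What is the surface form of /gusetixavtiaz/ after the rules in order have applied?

Rule 1 (intervocalic voicing): /s/ is a voiceless obstruent between vowels /u/ and /e/, so it voices to [z]. /t/ is a voiceless obstruent between vowels /e/ and /i/, so it voices to [d]. /gusetixavtiaz/ → guzedixavtiaz.
Rule 2 (intervocalic spirantization): /d/ is a stop between vowels /e/ and /i/, so it spirantizes to the fricative [z]. /guzedixavtiaz/ → guzezixavtiaz.
Rule 3 (high vowel syncope): no segment meets the environment; /guzezixavtiaz/ is unchanged.
Rule 4 (regressive voicing assimilation): /v/ precedes the voiceless obstruent /t/, so it devoices to [f] by assimilation. /guzezixavtiaz/ → guzezixaftiaz.
Rule 5 (final devoicing): /z/ is a voiced obstruent in word-final position, so it devoices to [s]. /guzezixaftiaz/ → guzezixaftias.

guzezixaftias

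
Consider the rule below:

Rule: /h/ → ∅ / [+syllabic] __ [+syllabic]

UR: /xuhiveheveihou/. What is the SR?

/h/ occurs between vowels /u/ and /i/, so it deletes.
/h/ occurs between vowels /e/ and /e/, so it deletes.
/h/ occurs between vowels /i/ and /o/, so it deletes.
Surface form: [xuiveeveiou].

xuiveeveiou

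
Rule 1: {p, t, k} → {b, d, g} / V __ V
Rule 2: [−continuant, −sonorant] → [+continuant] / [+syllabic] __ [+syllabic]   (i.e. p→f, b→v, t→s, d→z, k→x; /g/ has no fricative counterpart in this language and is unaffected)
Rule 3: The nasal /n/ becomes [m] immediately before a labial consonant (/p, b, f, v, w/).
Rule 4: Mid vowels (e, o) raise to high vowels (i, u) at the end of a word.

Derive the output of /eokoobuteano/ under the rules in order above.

Rule 1 (intervocalic voicing): /k/ is a voiceless stop between vowels /o/ and /o/, so it voices to [g]. /t/ is a voiceless stop between vowels /u/ and /e/, so it voices to [d]. /eokoobuteano/ → eogoobudeano.
Rule 2 (intervocalic spirantization): /b/ is a stop between vowels /o/ and /u/, so it spirantizes to the fricative [v]. /d/ is a stop between vowels /u/ and /e/, so it spirantizes to the fricative [z]. /eogoobudeano/ → eogoovuzeano.
Rule 3 (nasal place assimilation): no segment meets the environment; /eogoovuzeano/ is unchanged.
Rule 4 (final vowel raising): /o/ is a mid vowel in word-final position, so it raises to [u]. /eogoovuzeano/ → eogoovuzeanu.

eogoovuzeanu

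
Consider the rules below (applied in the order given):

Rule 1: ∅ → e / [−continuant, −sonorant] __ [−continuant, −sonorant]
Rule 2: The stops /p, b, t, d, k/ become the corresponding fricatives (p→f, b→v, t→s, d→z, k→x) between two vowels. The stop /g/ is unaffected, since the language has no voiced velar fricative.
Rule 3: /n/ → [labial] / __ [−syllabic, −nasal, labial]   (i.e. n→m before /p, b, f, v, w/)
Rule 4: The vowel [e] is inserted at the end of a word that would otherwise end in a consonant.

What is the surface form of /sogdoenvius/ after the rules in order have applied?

Rule 1 (stop-cluster e-epenthesis): /g/ and /d/ form a stop–stop cluster, so [e] is inserted between them. /sogdoenvius/ → sogedoenvius.
Rule 2 (intervocalic spirantization): /d/ is a stop between vowels /e/ and /o/, so it spirantizes to the fricative [z]. /sogedoenvius/ → sogezoenvius.
Rule 3 (nasal place assimilation): /n/ precedes the labial consonant /v/, so it assimilates in place to [m]. /sogezoenvius/ → sogezoemvius.
Rule 4 (final e-epenthesis): the form ends in the consonant /s/, so [e] is inserted word-finally. /sogezoemvius/ → sogezoemviuse.

sogezoemviuse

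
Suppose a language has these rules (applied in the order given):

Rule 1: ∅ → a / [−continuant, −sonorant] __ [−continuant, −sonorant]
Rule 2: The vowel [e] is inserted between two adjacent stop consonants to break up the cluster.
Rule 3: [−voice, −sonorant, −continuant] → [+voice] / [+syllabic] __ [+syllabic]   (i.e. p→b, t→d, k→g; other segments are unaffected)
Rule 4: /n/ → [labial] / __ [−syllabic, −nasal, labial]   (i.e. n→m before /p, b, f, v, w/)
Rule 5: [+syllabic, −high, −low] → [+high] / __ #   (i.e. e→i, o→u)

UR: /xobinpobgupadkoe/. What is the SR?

xobimpobagubadagoi

Rule 1 (stop-cluster a-epenthesis): /b/ and /g/ form a stop–stop cluster, so [a] is inserted between them. /d/ and /k/ form a stop–stop cluster, so [a] is inserted between them. /xobinpobgupadkoe/ → xobinpobagupadakoe.
Rule 2 (stop-cluster e-epenthesis): no segment meets the environment; /xobinpobagupadakoe/ is unchanged.
Rule 3 (intervocalic voicing): /p/ is a voiceless stop between vowels /u/ and /a/, so it voices to [b]. /k/ is a voiceless stop between vowels /a/ and /o/, so it voices to [g]. /xobinpobagupadakoe/ → xobinpobagubadagoe.
Rule 4 (nasal place assimilation): /n/ precedes the labial consonant /p/, so it assimilates in place to [m]. /xobinpobagubadagoe/ → xobimpobagubadagoe.
Rule 5 (final vowel raising): /e/ is a mid vowel in word-final position, so it raises to [i]. /xobimpobagubadagoe/ → xobimpobagubadagoi.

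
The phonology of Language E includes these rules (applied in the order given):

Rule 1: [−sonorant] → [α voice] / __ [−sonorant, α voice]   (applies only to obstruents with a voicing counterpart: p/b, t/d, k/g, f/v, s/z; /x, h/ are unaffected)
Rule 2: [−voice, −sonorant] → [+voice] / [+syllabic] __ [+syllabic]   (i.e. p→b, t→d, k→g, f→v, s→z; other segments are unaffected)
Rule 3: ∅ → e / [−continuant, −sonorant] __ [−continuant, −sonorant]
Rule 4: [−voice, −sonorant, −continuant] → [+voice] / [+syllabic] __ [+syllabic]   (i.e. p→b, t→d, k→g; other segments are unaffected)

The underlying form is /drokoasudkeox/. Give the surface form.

drogoazudegeox

Rule 1 (regressive voicing assimilation): /d/ precedes the voiceless obstruent /k/, so it devoices to [t] by assimilation. /drokoasudkeox/ → drokoasutkeox.
Rule 2 (intervocalic voicing): /k/ is a voiceless obstruent between vowels /o/ and /o/, so it voices to [g]. /s/ is a voiceless obstruent between vowels /a/ and /u/, so it voices to [z]. /drokoasutkeox/ → drogoazutkeox.
Rule 3 (stop-cluster e-epenthesis): /t/ and /k/ form a stop–stop cluster, so [e] is inserted between them. /drogoazutkeox/ → drogoazutekeox.
Rule 4 (intervocalic voicing): /t/ is a voiceless stop between vowels /u/ and /e/, so it voices to [d]. /k/ is a voiceless stop between vowels /e/ and /e/, so it voices to [g]. /drogoazutekeox/ → drogoazudegeox.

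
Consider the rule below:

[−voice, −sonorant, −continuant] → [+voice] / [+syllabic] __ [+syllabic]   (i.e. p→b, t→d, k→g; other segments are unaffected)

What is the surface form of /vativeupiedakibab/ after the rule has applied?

/t/ is a voiceless stop between vowels /a/ and /i/, so it voices to [d].
/p/ is a voiceless stop between vowels /u/ and /i/, so it voices to [b].
/k/ is a voiceless stop between vowels /a/ and /i/, so it voices to [g].
Surface form: [vadiveubiedagibab].

vadiveubiedagibab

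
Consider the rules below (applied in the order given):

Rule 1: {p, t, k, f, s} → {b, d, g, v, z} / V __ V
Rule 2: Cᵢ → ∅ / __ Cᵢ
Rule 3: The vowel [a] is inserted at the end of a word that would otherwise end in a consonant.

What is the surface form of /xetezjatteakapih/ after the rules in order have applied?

xedezjateagabiha

Rule 1 (intervocalic voicing): /t/ is a voiceless obstruent between vowels /e/ and /e/, so it voices to [d]. /k/ is a voiceless obstruent between vowels /a/ and /a/, so it voices to [g]. /p/ is a voiceless obstruent between vowels /a/ and /i/, so it voices to [b]. /xetezjatteakapih/ → xedezjatteagabih.
Rule 2 (degemination): /tt/ is a geminate; the first /t/ deletes. /xedezjatteagabih/ → xedezjateagabih.
Rule 3 (final a-epenthesis): the form ends in the consonant /h/, so [a] is inserted word-finally. /xedezjateagabih/ → xedezjateagabiha.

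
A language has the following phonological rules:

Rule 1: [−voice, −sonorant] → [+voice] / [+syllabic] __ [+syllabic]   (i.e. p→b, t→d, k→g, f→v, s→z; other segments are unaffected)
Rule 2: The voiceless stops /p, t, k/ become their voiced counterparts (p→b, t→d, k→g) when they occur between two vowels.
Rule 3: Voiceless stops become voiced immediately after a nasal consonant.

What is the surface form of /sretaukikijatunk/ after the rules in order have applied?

Rule 1 (intervocalic voicing): /t/ is a voiceless obstruent between vowels /e/ and /a/, so it voices to [d]. /k/ is a voiceless obstruent between vowels /u/ and /i/, so it voices to [g]. /k/ is a voiceless obstruent between vowels /i/ and /i/, so it voices to [g]. /t/ is a voiceless obstruent between vowels /a/ and /u/, so it voices to [d]. /sretaukikijatunk/ → sredaugigijadunk.
Rule 2 (intervocalic voicing): no segment meets the environment; /sredaugigijadunk/ is unchanged.
Rule 3 (post-nasal voicing): /k/ is a voiceless stop immediately after the nasal /n/, so it voices to [g]. /sredaugigijadunk/ → sredaugigijadung.

sredaugigijadung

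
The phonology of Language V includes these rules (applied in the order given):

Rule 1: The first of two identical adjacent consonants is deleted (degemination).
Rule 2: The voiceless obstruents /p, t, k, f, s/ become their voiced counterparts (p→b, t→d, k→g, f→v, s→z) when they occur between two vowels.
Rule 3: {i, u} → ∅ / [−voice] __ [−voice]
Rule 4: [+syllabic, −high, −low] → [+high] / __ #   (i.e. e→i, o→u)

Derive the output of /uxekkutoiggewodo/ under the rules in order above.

uxegudoigewodu

Rule 1 (degemination): /kk/ is a geminate; the first /k/ deletes. /gg/ is a geminate; the first /g/ deletes. /uxekkutoiggewodo/ → uxekutoigewodo.
Rule 2 (intervocalic voicing): /k/ is a voiceless obstruent between vowels /e/ and /u/, so it voices to [g]. /t/ is a voiceless obstruent between vowels /u/ and /o/, so it voices to [d]. /uxekutoigewodo/ → uxegudoigewodo.
Rule 3 (high vowel syncope): no segment meets the environment; /uxegudoigewodo/ is unchanged.
Rule 4 (final vowel raising): /o/ is a mid vowel in word-final position, so it raises to [u]. /uxegudoigewodo/ → uxegudoigewodu.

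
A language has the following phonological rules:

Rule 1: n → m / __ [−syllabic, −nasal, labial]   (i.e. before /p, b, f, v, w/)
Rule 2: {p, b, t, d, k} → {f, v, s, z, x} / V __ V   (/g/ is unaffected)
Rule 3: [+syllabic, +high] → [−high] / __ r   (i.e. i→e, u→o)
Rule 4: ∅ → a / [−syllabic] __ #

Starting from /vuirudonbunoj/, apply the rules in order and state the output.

vueruzombunoja

Rule 1 (nasal place assimilation): /n/ precedes the labial consonant /b/, so it assimilates in place to [m]. /vuirudonbunoj/ → vuirudombunoj.
Rule 2 (intervocalic spirantization): /d/ is a stop between vowels /u/ and /o/, so it spirantizes to the fricative [z]. /vuirudombunoj/ → vuiruzombunoj.
Rule 3 (pre-rhotic lowering): /i/ is a high vowel immediately before /r/, so it lowers to [e]. /vuiruzombunoj/ → vueruzombunoj.
Rule 4 (final a-epenthesis): the form ends in the consonant /j/, so [a] is inserted word-finally. /vueruzombunoj/ → vueruzombunoja.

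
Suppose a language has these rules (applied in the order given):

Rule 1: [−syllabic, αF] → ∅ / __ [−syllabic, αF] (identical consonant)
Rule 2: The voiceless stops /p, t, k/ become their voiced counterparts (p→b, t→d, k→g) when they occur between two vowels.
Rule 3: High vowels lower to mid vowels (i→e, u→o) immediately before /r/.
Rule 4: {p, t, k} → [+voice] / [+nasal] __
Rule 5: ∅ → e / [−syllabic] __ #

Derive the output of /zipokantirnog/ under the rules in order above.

zibogandernoge

Rule 1 (degemination): no segment meets the environment; /zipokantirnog/ is unchanged.
Rule 2 (intervocalic voicing): /p/ is a voiceless stop between vowels /i/ and /o/, so it voices to [b]. /k/ is a voiceless stop between vowels /o/ and /a/, so it voices to [g]. /zipokantirnog/ → zibogantirnog.
Rule 3 (pre-rhotic lowering): /i/ is a high vowel immediately before /r/, so it lowers to [e]. /zibogantirnog/ → ziboganternog.
Rule 4 (post-nasal voicing): /t/ is a voiceless stop immediately after the nasal /n/, so it voices to [d]. /ziboganternog/ → zibogandernog.
Rule 5 (final e-epenthesis): the form ends in the consonant /g/, so [e] is inserted word-finally. /zibogandernog/ → zibogandernoge.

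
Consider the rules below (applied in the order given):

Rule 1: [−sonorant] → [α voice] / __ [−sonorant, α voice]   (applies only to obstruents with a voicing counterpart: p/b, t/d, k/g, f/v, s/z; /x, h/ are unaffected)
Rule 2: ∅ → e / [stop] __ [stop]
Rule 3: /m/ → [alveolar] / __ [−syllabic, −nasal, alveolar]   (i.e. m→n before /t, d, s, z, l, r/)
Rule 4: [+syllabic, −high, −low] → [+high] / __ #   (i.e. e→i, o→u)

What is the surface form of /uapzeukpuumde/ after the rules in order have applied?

uabzeukepuundi

Rule 1 (regressive voicing assimilation): /p/ precedes the voiced obstruent /z/, so it voices to [b] by assimilation. /uapzeukpuumde/ → uabzeukpuumde.
Rule 2 (stop-cluster e-epenthesis): /k/ and /p/ form a stop–stop cluster, so [e] is inserted between them. /uabzeukpuumde/ → uabzeukepuumde.
Rule 3 (nasal place assimilation): /m/ precedes the alveolar consonant /d/, so it assimilates in place to [n]. /uabzeukepuumde/ → uabzeukepuunde.
Rule 4 (final vowel raising): /e/ is a mid vowel in word-final position, so it raises to [i]. /uabzeukepuunde/ → uabzeukepuundi.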